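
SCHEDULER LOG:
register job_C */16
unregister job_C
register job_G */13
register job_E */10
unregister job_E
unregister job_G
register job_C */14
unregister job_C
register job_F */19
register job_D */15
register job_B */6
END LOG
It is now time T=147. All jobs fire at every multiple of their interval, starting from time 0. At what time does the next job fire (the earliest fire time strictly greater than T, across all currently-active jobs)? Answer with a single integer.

Op 1: register job_C */16 -> active={job_C:*/16}
Op 2: unregister job_C -> active={}
Op 3: register job_G */13 -> active={job_G:*/13}
Op 4: register job_E */10 -> active={job_E:*/10, job_G:*/13}
Op 5: unregister job_E -> active={job_G:*/13}
Op 6: unregister job_G -> active={}
Op 7: register job_C */14 -> active={job_C:*/14}
Op 8: unregister job_C -> active={}
Op 9: register job_F */19 -> active={job_F:*/19}
Op 10: register job_D */15 -> active={job_D:*/15, job_F:*/19}
Op 11: register job_B */6 -> active={job_B:*/6, job_D:*/15, job_F:*/19}
  job_B: interval 6, next fire after T=147 is 150
  job_D: interval 15, next fire after T=147 is 150
  job_F: interval 19, next fire after T=147 is 152
Earliest fire time = 150 (job job_B)

Answer: 150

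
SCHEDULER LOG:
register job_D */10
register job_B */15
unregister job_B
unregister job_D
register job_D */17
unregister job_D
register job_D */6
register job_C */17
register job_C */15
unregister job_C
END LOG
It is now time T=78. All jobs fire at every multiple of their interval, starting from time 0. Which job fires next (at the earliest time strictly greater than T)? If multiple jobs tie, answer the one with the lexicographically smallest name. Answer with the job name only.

Answer: job_D

Derivation:
Op 1: register job_D */10 -> active={job_D:*/10}
Op 2: register job_B */15 -> active={job_B:*/15, job_D:*/10}
Op 3: unregister job_B -> active={job_D:*/10}
Op 4: unregister job_D -> active={}
Op 5: register job_D */17 -> active={job_D:*/17}
Op 6: unregister job_D -> active={}
Op 7: register job_D */6 -> active={job_D:*/6}
Op 8: register job_C */17 -> active={job_C:*/17, job_D:*/6}
Op 9: register job_C */15 -> active={job_C:*/15, job_D:*/6}
Op 10: unregister job_C -> active={job_D:*/6}
  job_D: interval 6, next fire after T=78 is 84
Earliest = 84, winner (lex tiebreak) = job_D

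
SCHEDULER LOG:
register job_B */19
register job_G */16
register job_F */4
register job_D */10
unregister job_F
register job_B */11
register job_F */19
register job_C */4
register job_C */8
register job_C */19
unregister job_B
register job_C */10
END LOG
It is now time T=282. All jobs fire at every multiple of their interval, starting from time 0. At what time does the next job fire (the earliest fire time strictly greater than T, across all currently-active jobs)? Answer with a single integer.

Op 1: register job_B */19 -> active={job_B:*/19}
Op 2: register job_G */16 -> active={job_B:*/19, job_G:*/16}
Op 3: register job_F */4 -> active={job_B:*/19, job_F:*/4, job_G:*/16}
Op 4: register job_D */10 -> active={job_B:*/19, job_D:*/10, job_F:*/4, job_G:*/16}
Op 5: unregister job_F -> active={job_B:*/19, job_D:*/10, job_G:*/16}
Op 6: register job_B */11 -> active={job_B:*/11, job_D:*/10, job_G:*/16}
Op 7: register job_F */19 -> active={job_B:*/11, job_D:*/10, job_F:*/19, job_G:*/16}
Op 8: register job_C */4 -> active={job_B:*/11, job_C:*/4, job_D:*/10, job_F:*/19, job_G:*/16}
Op 9: register job_C */8 -> active={job_B:*/11, job_C:*/8, job_D:*/10, job_F:*/19, job_G:*/16}
Op 10: register job_C */19 -> active={job_B:*/11, job_C:*/19, job_D:*/10, job_F:*/19, job_G:*/16}
Op 11: unregister job_B -> active={job_C:*/19, job_D:*/10, job_F:*/19, job_G:*/16}
Op 12: register job_C */10 -> active={job_C:*/10, job_D:*/10, job_F:*/19, job_G:*/16}
  job_C: interval 10, next fire after T=282 is 290
  job_D: interval 10, next fire after T=282 is 290
  job_F: interval 19, next fire after T=282 is 285
  job_G: interval 16, next fire after T=282 is 288
Earliest fire time = 285 (job job_F)

Answer: 285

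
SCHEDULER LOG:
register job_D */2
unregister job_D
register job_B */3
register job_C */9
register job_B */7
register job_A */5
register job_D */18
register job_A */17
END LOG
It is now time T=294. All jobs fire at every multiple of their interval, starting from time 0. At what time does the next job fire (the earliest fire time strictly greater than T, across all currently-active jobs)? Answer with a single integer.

Op 1: register job_D */2 -> active={job_D:*/2}
Op 2: unregister job_D -> active={}
Op 3: register job_B */3 -> active={job_B:*/3}
Op 4: register job_C */9 -> active={job_B:*/3, job_C:*/9}
Op 5: register job_B */7 -> active={job_B:*/7, job_C:*/9}
Op 6: register job_A */5 -> active={job_A:*/5, job_B:*/7, job_C:*/9}
Op 7: register job_D */18 -> active={job_A:*/5, job_B:*/7, job_C:*/9, job_D:*/18}
Op 8: register job_A */17 -> active={job_A:*/17, job_B:*/7, job_C:*/9, job_D:*/18}
  job_A: interval 17, next fire after T=294 is 306
  job_B: interval 7, next fire after T=294 is 301
  job_C: interval 9, next fire after T=294 is 297
  job_D: interval 18, next fire after T=294 is 306
Earliest fire time = 297 (job job_C)

Answer: 297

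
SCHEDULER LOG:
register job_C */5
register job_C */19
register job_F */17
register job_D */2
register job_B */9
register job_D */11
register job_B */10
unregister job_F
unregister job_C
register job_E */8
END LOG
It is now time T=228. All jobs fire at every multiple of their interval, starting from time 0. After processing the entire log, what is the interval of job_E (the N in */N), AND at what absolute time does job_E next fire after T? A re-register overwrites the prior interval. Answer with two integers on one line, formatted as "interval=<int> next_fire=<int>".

Answer: interval=8 next_fire=232

Derivation:
Op 1: register job_C */5 -> active={job_C:*/5}
Op 2: register job_C */19 -> active={job_C:*/19}
Op 3: register job_F */17 -> active={job_C:*/19, job_F:*/17}
Op 4: register job_D */2 -> active={job_C:*/19, job_D:*/2, job_F:*/17}
Op 5: register job_B */9 -> active={job_B:*/9, job_C:*/19, job_D:*/2, job_F:*/17}
Op 6: register job_D */11 -> active={job_B:*/9, job_C:*/19, job_D:*/11, job_F:*/17}
Op 7: register job_B */10 -> active={job_B:*/10, job_C:*/19, job_D:*/11, job_F:*/17}
Op 8: unregister job_F -> active={job_B:*/10, job_C:*/19, job_D:*/11}
Op 9: unregister job_C -> active={job_B:*/10, job_D:*/11}
Op 10: register job_E */8 -> active={job_B:*/10, job_D:*/11, job_E:*/8}
Final interval of job_E = 8
Next fire of job_E after T=228: (228//8+1)*8 = 232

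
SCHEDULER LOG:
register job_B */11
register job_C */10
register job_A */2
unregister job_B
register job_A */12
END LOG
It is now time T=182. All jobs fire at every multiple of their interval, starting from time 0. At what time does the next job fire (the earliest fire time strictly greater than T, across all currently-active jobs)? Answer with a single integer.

Op 1: register job_B */11 -> active={job_B:*/11}
Op 2: register job_C */10 -> active={job_B:*/11, job_C:*/10}
Op 3: register job_A */2 -> active={job_A:*/2, job_B:*/11, job_C:*/10}
Op 4: unregister job_B -> active={job_A:*/2, job_C:*/10}
Op 5: register job_A */12 -> active={job_A:*/12, job_C:*/10}
  job_A: interval 12, next fire after T=182 is 192
  job_C: interval 10, next fire after T=182 is 190
Earliest fire time = 190 (job job_C)

Answer: 190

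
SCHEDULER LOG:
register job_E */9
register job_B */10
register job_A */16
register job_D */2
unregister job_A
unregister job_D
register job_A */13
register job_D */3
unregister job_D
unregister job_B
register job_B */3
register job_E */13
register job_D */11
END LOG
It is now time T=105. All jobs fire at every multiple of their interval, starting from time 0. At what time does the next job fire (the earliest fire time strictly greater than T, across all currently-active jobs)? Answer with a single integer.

Op 1: register job_E */9 -> active={job_E:*/9}
Op 2: register job_B */10 -> active={job_B:*/10, job_E:*/9}
Op 3: register job_A */16 -> active={job_A:*/16, job_B:*/10, job_E:*/9}
Op 4: register job_D */2 -> active={job_A:*/16, job_B:*/10, job_D:*/2, job_E:*/9}
Op 5: unregister job_A -> active={job_B:*/10, job_D:*/2, job_E:*/9}
Op 6: unregister job_D -> active={job_B:*/10, job_E:*/9}
Op 7: register job_A */13 -> active={job_A:*/13, job_B:*/10, job_E:*/9}
Op 8: register job_D */3 -> active={job_A:*/13, job_B:*/10, job_D:*/3, job_E:*/9}
Op 9: unregister job_D -> active={job_A:*/13, job_B:*/10, job_E:*/9}
Op 10: unregister job_B -> active={job_A:*/13, job_E:*/9}
Op 11: register job_B */3 -> active={job_A:*/13, job_B:*/3, job_E:*/9}
Op 12: register job_E */13 -> active={job_A:*/13, job_B:*/3, job_E:*/13}
Op 13: register job_D */11 -> active={job_A:*/13, job_B:*/3, job_D:*/11, job_E:*/13}
  job_A: interval 13, next fire after T=105 is 117
  job_B: interval 3, next fire after T=105 is 108
  job_D: interval 11, next fire after T=105 is 110
  job_E: interval 13, next fire after T=105 is 117
Earliest fire time = 108 (job job_B)

Answer: 108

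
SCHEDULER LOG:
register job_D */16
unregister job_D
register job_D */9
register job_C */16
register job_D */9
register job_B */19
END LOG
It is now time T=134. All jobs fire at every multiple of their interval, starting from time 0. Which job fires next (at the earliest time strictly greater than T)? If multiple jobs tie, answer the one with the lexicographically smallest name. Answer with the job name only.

Answer: job_D

Derivation:
Op 1: register job_D */16 -> active={job_D:*/16}
Op 2: unregister job_D -> active={}
Op 3: register job_D */9 -> active={job_D:*/9}
Op 4: register job_C */16 -> active={job_C:*/16, job_D:*/9}
Op 5: register job_D */9 -> active={job_C:*/16, job_D:*/9}
Op 6: register job_B */19 -> active={job_B:*/19, job_C:*/16, job_D:*/9}
  job_B: interval 19, next fire after T=134 is 152
  job_C: interval 16, next fire after T=134 is 144
  job_D: interval 9, next fire after T=134 is 135
Earliest = 135, winner (lex tiebreak) = job_D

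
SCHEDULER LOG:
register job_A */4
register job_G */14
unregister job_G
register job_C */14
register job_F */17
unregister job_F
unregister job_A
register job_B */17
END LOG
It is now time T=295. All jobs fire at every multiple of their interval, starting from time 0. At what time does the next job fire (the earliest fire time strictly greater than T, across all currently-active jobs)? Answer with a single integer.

Op 1: register job_A */4 -> active={job_A:*/4}
Op 2: register job_G */14 -> active={job_A:*/4, job_G:*/14}
Op 3: unregister job_G -> active={job_A:*/4}
Op 4: register job_C */14 -> active={job_A:*/4, job_C:*/14}
Op 5: register job_F */17 -> active={job_A:*/4, job_C:*/14, job_F:*/17}
Op 6: unregister job_F -> active={job_A:*/4, job_C:*/14}
Op 7: unregister job_A -> active={job_C:*/14}
Op 8: register job_B */17 -> active={job_B:*/17, job_C:*/14}
  job_B: interval 17, next fire after T=295 is 306
  job_C: interval 14, next fire after T=295 is 308
Earliest fire time = 306 (job job_B)

Answer: 306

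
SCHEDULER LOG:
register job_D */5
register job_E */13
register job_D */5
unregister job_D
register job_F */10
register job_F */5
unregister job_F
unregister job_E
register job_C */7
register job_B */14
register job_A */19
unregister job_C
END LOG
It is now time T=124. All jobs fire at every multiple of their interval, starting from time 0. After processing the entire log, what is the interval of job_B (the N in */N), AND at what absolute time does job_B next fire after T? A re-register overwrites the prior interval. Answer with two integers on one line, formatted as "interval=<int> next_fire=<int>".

Op 1: register job_D */5 -> active={job_D:*/5}
Op 2: register job_E */13 -> active={job_D:*/5, job_E:*/13}
Op 3: register job_D */5 -> active={job_D:*/5, job_E:*/13}
Op 4: unregister job_D -> active={job_E:*/13}
Op 5: register job_F */10 -> active={job_E:*/13, job_F:*/10}
Op 6: register job_F */5 -> active={job_E:*/13, job_F:*/5}
Op 7: unregister job_F -> active={job_E:*/13}
Op 8: unregister job_E -> active={}
Op 9: register job_C */7 -> active={job_C:*/7}
Op 10: register job_B */14 -> active={job_B:*/14, job_C:*/7}
Op 11: register job_A */19 -> active={job_A:*/19, job_B:*/14, job_C:*/7}
Op 12: unregister job_C -> active={job_A:*/19, job_B:*/14}
Final interval of job_B = 14
Next fire of job_B after T=124: (124//14+1)*14 = 126

Answer: interval=14 next_fire=126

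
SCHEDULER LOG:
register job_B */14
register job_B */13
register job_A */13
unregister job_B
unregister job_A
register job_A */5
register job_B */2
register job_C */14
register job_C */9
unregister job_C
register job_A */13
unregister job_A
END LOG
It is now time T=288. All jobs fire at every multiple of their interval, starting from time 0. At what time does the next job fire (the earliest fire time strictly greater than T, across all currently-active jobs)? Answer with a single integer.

Op 1: register job_B */14 -> active={job_B:*/14}
Op 2: register job_B */13 -> active={job_B:*/13}
Op 3: register job_A */13 -> active={job_A:*/13, job_B:*/13}
Op 4: unregister job_B -> active={job_A:*/13}
Op 5: unregister job_A -> active={}
Op 6: register job_A */5 -> active={job_A:*/5}
Op 7: register job_B */2 -> active={job_A:*/5, job_B:*/2}
Op 8: register job_C */14 -> active={job_A:*/5, job_B:*/2, job_C:*/14}
Op 9: register job_C */9 -> active={job_A:*/5, job_B:*/2, job_C:*/9}
Op 10: unregister job_C -> active={job_A:*/5, job_B:*/2}
Op 11: register job_A */13 -> active={job_A:*/13, job_B:*/2}
Op 12: unregister job_A -> active={job_B:*/2}
  job_B: interval 2, next fire after T=288 is 290
Earliest fire time = 290 (job job_B)

Answer: 290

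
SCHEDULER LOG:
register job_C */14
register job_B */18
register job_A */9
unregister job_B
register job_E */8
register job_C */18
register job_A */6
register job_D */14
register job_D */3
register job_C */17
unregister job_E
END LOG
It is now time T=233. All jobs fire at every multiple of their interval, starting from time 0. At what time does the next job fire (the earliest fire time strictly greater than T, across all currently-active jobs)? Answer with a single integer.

Answer: 234

Derivation:
Op 1: register job_C */14 -> active={job_C:*/14}
Op 2: register job_B */18 -> active={job_B:*/18, job_C:*/14}
Op 3: register job_A */9 -> active={job_A:*/9, job_B:*/18, job_C:*/14}
Op 4: unregister job_B -> active={job_A:*/9, job_C:*/14}
Op 5: register job_E */8 -> active={job_A:*/9, job_C:*/14, job_E:*/8}
Op 6: register job_C */18 -> active={job_A:*/9, job_C:*/18, job_E:*/8}
Op 7: register job_A */6 -> active={job_A:*/6, job_C:*/18, job_E:*/8}
Op 8: register job_D */14 -> active={job_A:*/6, job_C:*/18, job_D:*/14, job_E:*/8}
Op 9: register job_D */3 -> active={job_A:*/6, job_C:*/18, job_D:*/3, job_E:*/8}
Op 10: register job_C */17 -> active={job_A:*/6, job_C:*/17, job_D:*/3, job_E:*/8}
Op 11: unregister job_E -> active={job_A:*/6, job_C:*/17, job_D:*/3}
  job_A: interval 6, next fire after T=233 is 234
  job_C: interval 17, next fire after T=233 is 238
  job_D: interval 3, next fire after T=233 is 234
Earliest fire time = 234 (job job_A)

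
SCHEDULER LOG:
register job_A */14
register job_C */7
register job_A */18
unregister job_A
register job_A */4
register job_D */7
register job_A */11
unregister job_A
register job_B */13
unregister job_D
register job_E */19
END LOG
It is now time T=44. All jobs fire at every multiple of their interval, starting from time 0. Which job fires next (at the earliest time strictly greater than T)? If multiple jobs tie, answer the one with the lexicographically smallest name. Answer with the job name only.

Answer: job_C

Derivation:
Op 1: register job_A */14 -> active={job_A:*/14}
Op 2: register job_C */7 -> active={job_A:*/14, job_C:*/7}
Op 3: register job_A */18 -> active={job_A:*/18, job_C:*/7}
Op 4: unregister job_A -> active={job_C:*/7}
Op 5: register job_A */4 -> active={job_A:*/4, job_C:*/7}
Op 6: register job_D */7 -> active={job_A:*/4, job_C:*/7, job_D:*/7}
Op 7: register job_A */11 -> active={job_A:*/11, job_C:*/7, job_D:*/7}
Op 8: unregister job_A -> active={job_C:*/7, job_D:*/7}
Op 9: register job_B */13 -> active={job_B:*/13, job_C:*/7, job_D:*/7}
Op 10: unregister job_D -> active={job_B:*/13, job_C:*/7}
Op 11: register job_E */19 -> active={job_B:*/13, job_C:*/7, job_E:*/19}
  job_B: interval 13, next fire after T=44 is 52
  job_C: interval 7, next fire after T=44 is 49
  job_E: interval 19, next fire after T=44 is 57
Earliest = 49, winner (lex tiebreak) = job_C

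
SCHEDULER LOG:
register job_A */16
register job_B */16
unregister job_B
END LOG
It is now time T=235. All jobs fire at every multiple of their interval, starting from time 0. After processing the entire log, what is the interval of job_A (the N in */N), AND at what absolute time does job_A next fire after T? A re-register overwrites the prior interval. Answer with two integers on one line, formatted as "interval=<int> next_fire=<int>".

Answer: interval=16 next_fire=240

Derivation:
Op 1: register job_A */16 -> active={job_A:*/16}
Op 2: register job_B */16 -> active={job_A:*/16, job_B:*/16}
Op 3: unregister job_B -> active={job_A:*/16}
Final interval of job_A = 16
Next fire of job_A after T=235: (235//16+1)*16 = 240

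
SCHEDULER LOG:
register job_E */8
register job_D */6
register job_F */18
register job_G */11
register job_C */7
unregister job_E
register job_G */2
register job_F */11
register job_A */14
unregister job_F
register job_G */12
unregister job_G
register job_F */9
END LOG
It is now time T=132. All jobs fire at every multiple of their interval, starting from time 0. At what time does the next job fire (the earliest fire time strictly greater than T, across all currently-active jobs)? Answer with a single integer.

Op 1: register job_E */8 -> active={job_E:*/8}
Op 2: register job_D */6 -> active={job_D:*/6, job_E:*/8}
Op 3: register job_F */18 -> active={job_D:*/6, job_E:*/8, job_F:*/18}
Op 4: register job_G */11 -> active={job_D:*/6, job_E:*/8, job_F:*/18, job_G:*/11}
Op 5: register job_C */7 -> active={job_C:*/7, job_D:*/6, job_E:*/8, job_F:*/18, job_G:*/11}
Op 6: unregister job_E -> active={job_C:*/7, job_D:*/6, job_F:*/18, job_G:*/11}
Op 7: register job_G */2 -> active={job_C:*/7, job_D:*/6, job_F:*/18, job_G:*/2}
Op 8: register job_F */11 -> active={job_C:*/7, job_D:*/6, job_F:*/11, job_G:*/2}
Op 9: register job_A */14 -> active={job_A:*/14, job_C:*/7, job_D:*/6, job_F:*/11, job_G:*/2}
Op 10: unregister job_F -> active={job_A:*/14, job_C:*/7, job_D:*/6, job_G:*/2}
Op 11: register job_G */12 -> active={job_A:*/14, job_C:*/7, job_D:*/6, job_G:*/12}
Op 12: unregister job_G -> active={job_A:*/14, job_C:*/7, job_D:*/6}
Op 13: register job_F */9 -> active={job_A:*/14, job_C:*/7, job_D:*/6, job_F:*/9}
  job_A: interval 14, next fire after T=132 is 140
  job_C: interval 7, next fire after T=132 is 133
  job_D: interval 6, next fire after T=132 is 138
  job_F: interval 9, next fire after T=132 is 135
Earliest fire time = 133 (job job_C)

Answer: 133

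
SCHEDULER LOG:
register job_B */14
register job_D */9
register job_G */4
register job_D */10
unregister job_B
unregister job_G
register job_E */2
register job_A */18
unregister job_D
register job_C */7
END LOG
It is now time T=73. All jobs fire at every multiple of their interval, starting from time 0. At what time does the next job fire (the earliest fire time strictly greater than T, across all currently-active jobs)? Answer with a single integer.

Op 1: register job_B */14 -> active={job_B:*/14}
Op 2: register job_D */9 -> active={job_B:*/14, job_D:*/9}
Op 3: register job_G */4 -> active={job_B:*/14, job_D:*/9, job_G:*/4}
Op 4: register job_D */10 -> active={job_B:*/14, job_D:*/10, job_G:*/4}
Op 5: unregister job_B -> active={job_D:*/10, job_G:*/4}
Op 6: unregister job_G -> active={job_D:*/10}
Op 7: register job_E */2 -> active={job_D:*/10, job_E:*/2}
Op 8: register job_A */18 -> active={job_A:*/18, job_D:*/10, job_E:*/2}
Op 9: unregister job_D -> active={job_A:*/18, job_E:*/2}
Op 10: register job_C */7 -> active={job_A:*/18, job_C:*/7, job_E:*/2}
  job_A: interval 18, next fire after T=73 is 90
  job_C: interval 7, next fire after T=73 is 77
  job_E: interval 2, next fire after T=73 is 74
Earliest fire time = 74 (job job_E)

Answer: 74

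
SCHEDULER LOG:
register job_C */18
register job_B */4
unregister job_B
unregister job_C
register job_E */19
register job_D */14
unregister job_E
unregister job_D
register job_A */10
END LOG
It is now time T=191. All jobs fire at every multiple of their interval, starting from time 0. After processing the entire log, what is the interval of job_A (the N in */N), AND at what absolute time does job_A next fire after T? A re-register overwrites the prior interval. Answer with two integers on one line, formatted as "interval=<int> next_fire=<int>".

Answer: interval=10 next_fire=200

Derivation:
Op 1: register job_C */18 -> active={job_C:*/18}
Op 2: register job_B */4 -> active={job_B:*/4, job_C:*/18}
Op 3: unregister job_B -> active={job_C:*/18}
Op 4: unregister job_C -> active={}
Op 5: register job_E */19 -> active={job_E:*/19}
Op 6: register job_D */14 -> active={job_D:*/14, job_E:*/19}
Op 7: unregister job_E -> active={job_D:*/14}
Op 8: unregister job_D -> active={}
Op 9: register job_A */10 -> active={job_A:*/10}
Final interval of job_A = 10
Next fire of job_A after T=191: (191//10+1)*10 = 200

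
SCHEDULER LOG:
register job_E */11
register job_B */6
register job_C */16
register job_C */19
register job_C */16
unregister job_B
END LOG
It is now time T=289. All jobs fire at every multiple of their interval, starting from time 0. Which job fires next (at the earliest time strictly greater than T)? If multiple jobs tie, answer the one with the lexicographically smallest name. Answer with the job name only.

Answer: job_E

Derivation:
Op 1: register job_E */11 -> active={job_E:*/11}
Op 2: register job_B */6 -> active={job_B:*/6, job_E:*/11}
Op 3: register job_C */16 -> active={job_B:*/6, job_C:*/16, job_E:*/11}
Op 4: register job_C */19 -> active={job_B:*/6, job_C:*/19, job_E:*/11}
Op 5: register job_C */16 -> active={job_B:*/6, job_C:*/16, job_E:*/11}
Op 6: unregister job_B -> active={job_C:*/16, job_E:*/11}
  job_C: interval 16, next fire after T=289 is 304
  job_E: interval 11, next fire after T=289 is 297
Earliest = 297, winner (lex tiebreak) = job_E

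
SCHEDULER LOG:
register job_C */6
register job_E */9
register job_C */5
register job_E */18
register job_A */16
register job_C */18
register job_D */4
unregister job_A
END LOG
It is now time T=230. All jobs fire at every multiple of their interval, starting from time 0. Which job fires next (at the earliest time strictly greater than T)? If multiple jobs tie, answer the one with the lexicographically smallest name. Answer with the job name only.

Op 1: register job_C */6 -> active={job_C:*/6}
Op 2: register job_E */9 -> active={job_C:*/6, job_E:*/9}
Op 3: register job_C */5 -> active={job_C:*/5, job_E:*/9}
Op 4: register job_E */18 -> active={job_C:*/5, job_E:*/18}
Op 5: register job_A */16 -> active={job_A:*/16, job_C:*/5, job_E:*/18}
Op 6: register job_C */18 -> active={job_A:*/16, job_C:*/18, job_E:*/18}
Op 7: register job_D */4 -> active={job_A:*/16, job_C:*/18, job_D:*/4, job_E:*/18}
Op 8: unregister job_A -> active={job_C:*/18, job_D:*/4, job_E:*/18}
  job_C: interval 18, next fire after T=230 is 234
  job_D: interval 4, next fire after T=230 is 232
  job_E: interval 18, next fire after T=230 is 234
Earliest = 232, winner (lex tiebreak) = job_D

Answer: job_D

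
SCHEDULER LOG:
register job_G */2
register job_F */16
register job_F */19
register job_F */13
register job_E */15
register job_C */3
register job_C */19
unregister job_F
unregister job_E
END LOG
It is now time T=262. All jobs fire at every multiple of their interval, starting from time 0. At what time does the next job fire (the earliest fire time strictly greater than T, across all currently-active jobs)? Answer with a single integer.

Answer: 264

Derivation:
Op 1: register job_G */2 -> active={job_G:*/2}
Op 2: register job_F */16 -> active={job_F:*/16, job_G:*/2}
Op 3: register job_F */19 -> active={job_F:*/19, job_G:*/2}
Op 4: register job_F */13 -> active={job_F:*/13, job_G:*/2}
Op 5: register job_E */15 -> active={job_E:*/15, job_F:*/13, job_G:*/2}
Op 6: register job_C */3 -> active={job_C:*/3, job_E:*/15, job_F:*/13, job_G:*/2}
Op 7: register job_C */19 -> active={job_C:*/19, job_E:*/15, job_F:*/13, job_G:*/2}
Op 8: unregister job_F -> active={job_C:*/19, job_E:*/15, job_G:*/2}
Op 9: unregister job_E -> active={job_C:*/19, job_G:*/2}
  job_C: interval 19, next fire after T=262 is 266
  job_G: interval 2, next fire after T=262 is 264
Earliest fire time = 264 (job job_G)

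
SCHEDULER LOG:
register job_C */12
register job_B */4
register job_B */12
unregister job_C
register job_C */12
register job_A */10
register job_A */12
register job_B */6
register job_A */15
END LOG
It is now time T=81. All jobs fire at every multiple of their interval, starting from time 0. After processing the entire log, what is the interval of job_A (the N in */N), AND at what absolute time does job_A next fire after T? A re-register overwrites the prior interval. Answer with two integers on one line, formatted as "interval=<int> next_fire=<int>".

Answer: interval=15 next_fire=90

Derivation:
Op 1: register job_C */12 -> active={job_C:*/12}
Op 2: register job_B */4 -> active={job_B:*/4, job_C:*/12}
Op 3: register job_B */12 -> active={job_B:*/12, job_C:*/12}
Op 4: unregister job_C -> active={job_B:*/12}
Op 5: register job_C */12 -> active={job_B:*/12, job_C:*/12}
Op 6: register job_A */10 -> active={job_A:*/10, job_B:*/12, job_C:*/12}
Op 7: register job_A */12 -> active={job_A:*/12, job_B:*/12, job_C:*/12}
Op 8: register job_B */6 -> active={job_A:*/12, job_B:*/6, job_C:*/12}
Op 9: register job_A */15 -> active={job_A:*/15, job_B:*/6, job_C:*/12}
Final interval of job_A = 15
Next fire of job_A after T=81: (81//15+1)*15 = 90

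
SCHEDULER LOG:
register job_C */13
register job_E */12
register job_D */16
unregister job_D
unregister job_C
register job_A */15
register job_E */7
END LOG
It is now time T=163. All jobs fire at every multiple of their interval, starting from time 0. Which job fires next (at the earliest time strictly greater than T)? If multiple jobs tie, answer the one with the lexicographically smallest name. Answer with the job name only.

Op 1: register job_C */13 -> active={job_C:*/13}
Op 2: register job_E */12 -> active={job_C:*/13, job_E:*/12}
Op 3: register job_D */16 -> active={job_C:*/13, job_D:*/16, job_E:*/12}
Op 4: unregister job_D -> active={job_C:*/13, job_E:*/12}
Op 5: unregister job_C -> active={job_E:*/12}
Op 6: register job_A */15 -> active={job_A:*/15, job_E:*/12}
Op 7: register job_E */7 -> active={job_A:*/15, job_E:*/7}
  job_A: interval 15, next fire after T=163 is 165
  job_E: interval 7, next fire after T=163 is 168
Earliest = 165, winner (lex tiebreak) = job_A

Answer: job_A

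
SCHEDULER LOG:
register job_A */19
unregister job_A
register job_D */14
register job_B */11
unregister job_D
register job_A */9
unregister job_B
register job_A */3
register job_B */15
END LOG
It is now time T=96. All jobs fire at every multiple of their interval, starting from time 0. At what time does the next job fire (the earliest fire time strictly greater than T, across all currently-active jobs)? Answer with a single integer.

Answer: 99

Derivation:
Op 1: register job_A */19 -> active={job_A:*/19}
Op 2: unregister job_A -> active={}
Op 3: register job_D */14 -> active={job_D:*/14}
Op 4: register job_B */11 -> active={job_B:*/11, job_D:*/14}
Op 5: unregister job_D -> active={job_B:*/11}
Op 6: register job_A */9 -> active={job_A:*/9, job_B:*/11}
Op 7: unregister job_B -> active={job_A:*/9}
Op 8: register job_A */3 -> active={job_A:*/3}
Op 9: register job_B */15 -> active={job_A:*/3, job_B:*/15}
  job_A: interval 3, next fire after T=96 is 99
  job_B: interval 15, next fire after T=96 is 105
Earliest fire time = 99 (job job_A)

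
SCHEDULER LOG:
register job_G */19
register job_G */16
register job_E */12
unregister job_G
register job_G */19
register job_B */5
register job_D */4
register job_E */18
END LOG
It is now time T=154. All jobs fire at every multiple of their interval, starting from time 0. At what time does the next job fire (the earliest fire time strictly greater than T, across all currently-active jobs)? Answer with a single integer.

Answer: 155

Derivation:
Op 1: register job_G */19 -> active={job_G:*/19}
Op 2: register job_G */16 -> active={job_G:*/16}
Op 3: register job_E */12 -> active={job_E:*/12, job_G:*/16}
Op 4: unregister job_G -> active={job_E:*/12}
Op 5: register job_G */19 -> active={job_E:*/12, job_G:*/19}
Op 6: register job_B */5 -> active={job_B:*/5, job_E:*/12, job_G:*/19}
Op 7: register job_D */4 -> active={job_B:*/5, job_D:*/4, job_E:*/12, job_G:*/19}
Op 8: register job_E */18 -> active={job_B:*/5, job_D:*/4, job_E:*/18, job_G:*/19}
  job_B: interval 5, next fire after T=154 is 155
  job_D: interval 4, next fire after T=154 is 156
  job_E: interval 18, next fire after T=154 is 162
  job_G: interval 19, next fire after T=154 is 171
Earliest fire time = 155 (job job_B)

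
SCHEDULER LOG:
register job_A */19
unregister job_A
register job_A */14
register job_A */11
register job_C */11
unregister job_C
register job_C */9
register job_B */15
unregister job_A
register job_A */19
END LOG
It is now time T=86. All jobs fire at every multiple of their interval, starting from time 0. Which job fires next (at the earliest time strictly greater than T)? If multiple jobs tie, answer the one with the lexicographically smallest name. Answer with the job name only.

Op 1: register job_A */19 -> active={job_A:*/19}
Op 2: unregister job_A -> active={}
Op 3: register job_A */14 -> active={job_A:*/14}
Op 4: register job_A */11 -> active={job_A:*/11}
Op 5: register job_C */11 -> active={job_A:*/11, job_C:*/11}
Op 6: unregister job_C -> active={job_A:*/11}
Op 7: register job_C */9 -> active={job_A:*/11, job_C:*/9}
Op 8: register job_B */15 -> active={job_A:*/11, job_B:*/15, job_C:*/9}
Op 9: unregister job_A -> active={job_B:*/15, job_C:*/9}
Op 10: register job_A */19 -> active={job_A:*/19, job_B:*/15, job_C:*/9}
  job_A: interval 19, next fire after T=86 is 95
  job_B: interval 15, next fire after T=86 is 90
  job_C: interval 9, next fire after T=86 is 90
Earliest = 90, winner (lex tiebreak) = job_B

Answer: job_B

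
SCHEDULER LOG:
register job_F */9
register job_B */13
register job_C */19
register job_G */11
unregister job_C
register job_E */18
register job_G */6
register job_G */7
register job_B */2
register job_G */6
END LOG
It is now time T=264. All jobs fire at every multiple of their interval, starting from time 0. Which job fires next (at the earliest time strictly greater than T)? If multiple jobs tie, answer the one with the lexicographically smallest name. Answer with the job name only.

Answer: job_B

Derivation:
Op 1: register job_F */9 -> active={job_F:*/9}
Op 2: register job_B */13 -> active={job_B:*/13, job_F:*/9}
Op 3: register job_C */19 -> active={job_B:*/13, job_C:*/19, job_F:*/9}
Op 4: register job_G */11 -> active={job_B:*/13, job_C:*/19, job_F:*/9, job_G:*/11}
Op 5: unregister job_C -> active={job_B:*/13, job_F:*/9, job_G:*/11}
Op 6: register job_E */18 -> active={job_B:*/13, job_E:*/18, job_F:*/9, job_G:*/11}
Op 7: register job_G */6 -> active={job_B:*/13, job_E:*/18, job_F:*/9, job_G:*/6}
Op 8: register job_G */7 -> active={job_B:*/13, job_E:*/18, job_F:*/9, job_G:*/7}
Op 9: register job_B */2 -> active={job_B:*/2, job_E:*/18, job_F:*/9, job_G:*/7}
Op 10: register job_G */6 -> active={job_B:*/2, job_E:*/18, job_F:*/9, job_G:*/6}
  job_B: interval 2, next fire after T=264 is 266
  job_E: interval 18, next fire after T=264 is 270
  job_F: interval 9, next fire after T=264 is 270
  job_G: interval 6, next fire after T=264 is 270
Earliest = 266, winner (lex tiebreak) = job_B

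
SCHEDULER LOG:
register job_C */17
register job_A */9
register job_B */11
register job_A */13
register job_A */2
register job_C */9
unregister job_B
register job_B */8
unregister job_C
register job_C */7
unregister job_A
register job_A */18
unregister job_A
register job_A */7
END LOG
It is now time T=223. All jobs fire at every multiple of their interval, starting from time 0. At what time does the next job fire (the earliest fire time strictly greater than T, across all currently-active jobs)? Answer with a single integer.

Answer: 224

Derivation:
Op 1: register job_C */17 -> active={job_C:*/17}
Op 2: register job_A */9 -> active={job_A:*/9, job_C:*/17}
Op 3: register job_B */11 -> active={job_A:*/9, job_B:*/11, job_C:*/17}
Op 4: register job_A */13 -> active={job_A:*/13, job_B:*/11, job_C:*/17}
Op 5: register job_A */2 -> active={job_A:*/2, job_B:*/11, job_C:*/17}
Op 6: register job_C */9 -> active={job_A:*/2, job_B:*/11, job_C:*/9}
Op 7: unregister job_B -> active={job_A:*/2, job_C:*/9}
Op 8: register job_B */8 -> active={job_A:*/2, job_B:*/8, job_C:*/9}
Op 9: unregister job_C -> active={job_A:*/2, job_B:*/8}
Op 10: register job_C */7 -> active={job_A:*/2, job_B:*/8, job_C:*/7}
Op 11: unregister job_A -> active={job_B:*/8, job_C:*/7}
Op 12: register job_A */18 -> active={job_A:*/18, job_B:*/8, job_C:*/7}
Op 13: unregister job_A -> active={job_B:*/8, job_C:*/7}
Op 14: register job_A */7 -> active={job_A:*/7, job_B:*/8, job_C:*/7}
  job_A: interval 7, next fire after T=223 is 224
  job_B: interval 8, next fire after T=223 is 224
  job_C: interval 7, next fire after T=223 is 224
Earliest fire time = 224 (job job_A)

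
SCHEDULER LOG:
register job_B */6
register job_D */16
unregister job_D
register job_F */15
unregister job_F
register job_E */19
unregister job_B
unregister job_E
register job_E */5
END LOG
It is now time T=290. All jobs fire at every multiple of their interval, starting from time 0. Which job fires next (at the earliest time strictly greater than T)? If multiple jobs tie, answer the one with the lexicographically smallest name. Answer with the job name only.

Op 1: register job_B */6 -> active={job_B:*/6}
Op 2: register job_D */16 -> active={job_B:*/6, job_D:*/16}
Op 3: unregister job_D -> active={job_B:*/6}
Op 4: register job_F */15 -> active={job_B:*/6, job_F:*/15}
Op 5: unregister job_F -> active={job_B:*/6}
Op 6: register job_E */19 -> active={job_B:*/6, job_E:*/19}
Op 7: unregister job_B -> active={job_E:*/19}
Op 8: unregister job_E -> active={}
Op 9: register job_E */5 -> active={job_E:*/5}
  job_E: interval 5, next fire after T=290 is 295
Earliest = 295, winner (lex tiebreak) = job_E

Answer: job_E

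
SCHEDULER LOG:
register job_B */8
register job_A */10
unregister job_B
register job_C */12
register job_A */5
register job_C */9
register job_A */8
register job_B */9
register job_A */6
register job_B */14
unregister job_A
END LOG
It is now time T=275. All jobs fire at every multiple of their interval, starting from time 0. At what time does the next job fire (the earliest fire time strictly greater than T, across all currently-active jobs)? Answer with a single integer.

Answer: 279

Derivation:
Op 1: register job_B */8 -> active={job_B:*/8}
Op 2: register job_A */10 -> active={job_A:*/10, job_B:*/8}
Op 3: unregister job_B -> active={job_A:*/10}
Op 4: register job_C */12 -> active={job_A:*/10, job_C:*/12}
Op 5: register job_A */5 -> active={job_A:*/5, job_C:*/12}
Op 6: register job_C */9 -> active={job_A:*/5, job_C:*/9}
Op 7: register job_A */8 -> active={job_A:*/8, job_C:*/9}
Op 8: register job_B */9 -> active={job_A:*/8, job_B:*/9, job_C:*/9}
Op 9: register job_A */6 -> active={job_A:*/6, job_B:*/9, job_C:*/9}
Op 10: register job_B */14 -> active={job_A:*/6, job_B:*/14, job_C:*/9}
Op 11: unregister job_A -> active={job_B:*/14, job_C:*/9}
  job_B: interval 14, next fire after T=275 is 280
  job_C: interval 9, next fire after T=275 is 279
Earliest fire time = 279 (job job_C)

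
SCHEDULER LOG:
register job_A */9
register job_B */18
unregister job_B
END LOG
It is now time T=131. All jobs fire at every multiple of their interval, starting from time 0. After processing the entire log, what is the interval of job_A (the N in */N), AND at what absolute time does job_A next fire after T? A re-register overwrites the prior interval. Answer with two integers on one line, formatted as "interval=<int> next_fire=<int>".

Op 1: register job_A */9 -> active={job_A:*/9}
Op 2: register job_B */18 -> active={job_A:*/9, job_B:*/18}
Op 3: unregister job_B -> active={job_A:*/9}
Final interval of job_A = 9
Next fire of job_A after T=131: (131//9+1)*9 = 135

Answer: interval=9 next_fire=135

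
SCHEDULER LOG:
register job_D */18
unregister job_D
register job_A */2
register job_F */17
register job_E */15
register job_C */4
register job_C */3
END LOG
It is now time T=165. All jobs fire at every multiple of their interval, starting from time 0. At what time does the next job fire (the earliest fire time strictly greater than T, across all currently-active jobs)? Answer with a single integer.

Answer: 166

Derivation:
Op 1: register job_D */18 -> active={job_D:*/18}
Op 2: unregister job_D -> active={}
Op 3: register job_A */2 -> active={job_A:*/2}
Op 4: register job_F */17 -> active={job_A:*/2, job_F:*/17}
Op 5: register job_E */15 -> active={job_A:*/2, job_E:*/15, job_F:*/17}
Op 6: register job_C */4 -> active={job_A:*/2, job_C:*/4, job_E:*/15, job_F:*/17}
Op 7: register job_C */3 -> active={job_A:*/2, job_C:*/3, job_E:*/15, job_F:*/17}
  job_A: interval 2, next fire after T=165 is 166
  job_C: interval 3, next fire after T=165 is 168
  job_E: interval 15, next fire after T=165 is 180
  job_F: interval 17, next fire after T=165 is 170
Earliest fire time = 166 (job job_A)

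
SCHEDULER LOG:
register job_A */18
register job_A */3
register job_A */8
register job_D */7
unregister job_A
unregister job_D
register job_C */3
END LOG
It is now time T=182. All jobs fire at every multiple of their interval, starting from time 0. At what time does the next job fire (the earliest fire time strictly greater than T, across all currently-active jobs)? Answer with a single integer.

Op 1: register job_A */18 -> active={job_A:*/18}
Op 2: register job_A */3 -> active={job_A:*/3}
Op 3: register job_A */8 -> active={job_A:*/8}
Op 4: register job_D */7 -> active={job_A:*/8, job_D:*/7}
Op 5: unregister job_A -> active={job_D:*/7}
Op 6: unregister job_D -> active={}
Op 7: register job_C */3 -> active={job_C:*/3}
  job_C: interval 3, next fire after T=182 is 183
Earliest fire time = 183 (job job_C)

Answer: 183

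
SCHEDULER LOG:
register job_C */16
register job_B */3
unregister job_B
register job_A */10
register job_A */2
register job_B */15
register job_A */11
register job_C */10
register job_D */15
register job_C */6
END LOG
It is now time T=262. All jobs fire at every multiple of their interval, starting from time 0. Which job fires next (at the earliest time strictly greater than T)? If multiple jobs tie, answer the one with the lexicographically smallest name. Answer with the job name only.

Answer: job_A

Derivation:
Op 1: register job_C */16 -> active={job_C:*/16}
Op 2: register job_B */3 -> active={job_B:*/3, job_C:*/16}
Op 3: unregister job_B -> active={job_C:*/16}
Op 4: register job_A */10 -> active={job_A:*/10, job_C:*/16}
Op 5: register job_A */2 -> active={job_A:*/2, job_C:*/16}
Op 6: register job_B */15 -> active={job_A:*/2, job_B:*/15, job_C:*/16}
Op 7: register job_A */11 -> active={job_A:*/11, job_B:*/15, job_C:*/16}
Op 8: register job_C */10 -> active={job_A:*/11, job_B:*/15, job_C:*/10}
Op 9: register job_D */15 -> active={job_A:*/11, job_B:*/15, job_C:*/10, job_D:*/15}
Op 10: register job_C */6 -> active={job_A:*/11, job_B:*/15, job_C:*/6, job_D:*/15}
  job_A: interval 11, next fire after T=262 is 264
  job_B: interval 15, next fire after T=262 is 270
  job_C: interval 6, next fire after T=262 is 264
  job_D: interval 15, next fire after T=262 is 270
Earliest = 264, winner (lex tiebreak) = job_A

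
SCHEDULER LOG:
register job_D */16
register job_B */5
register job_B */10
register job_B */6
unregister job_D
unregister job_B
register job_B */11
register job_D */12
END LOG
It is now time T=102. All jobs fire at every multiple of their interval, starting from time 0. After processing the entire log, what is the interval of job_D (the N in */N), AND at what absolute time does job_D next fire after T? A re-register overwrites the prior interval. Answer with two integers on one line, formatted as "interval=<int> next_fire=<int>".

Answer: interval=12 next_fire=108

Derivation:
Op 1: register job_D */16 -> active={job_D:*/16}
Op 2: register job_B */5 -> active={job_B:*/5, job_D:*/16}
Op 3: register job_B */10 -> active={job_B:*/10, job_D:*/16}
Op 4: register job_B */6 -> active={job_B:*/6, job_D:*/16}
Op 5: unregister job_D -> active={job_B:*/6}
Op 6: unregister job_B -> active={}
Op 7: register job_B */11 -> active={job_B:*/11}
Op 8: register job_D */12 -> active={job_B:*/11, job_D:*/12}
Final interval of job_D = 12
Next fire of job_D after T=102: (102//12+1)*12 = 108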